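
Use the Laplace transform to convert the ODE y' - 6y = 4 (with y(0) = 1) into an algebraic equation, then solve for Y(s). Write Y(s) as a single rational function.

Y(s) = (s + 4)/(s^2 - 6*s)

Take the Laplace transform of both sides.
With L{y'} = sY - y(0) = sY - 1: the LHS transforms to (s - 6)Y - (1).
The right side is L{4} = 4/s.
So (s - 6)Y = 4/s + (1).
Solve for Y(s) and write it as one ratio of polynomials.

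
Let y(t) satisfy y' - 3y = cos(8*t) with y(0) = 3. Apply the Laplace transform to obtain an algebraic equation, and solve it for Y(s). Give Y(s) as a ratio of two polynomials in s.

Y(s) = (3*s^2 + s + 192)/(s^3 - 3*s^2 + 64*s - 192)

Laplace-transform each side.
Using L{y'} = sY - y(0) = sY - 3, the left side becomes (s - 3)Y - (3).
The right side is L{cos(8*t)} = s/(s^2 + 64).
So (s - 3)Y = s/(s^2 + 64) + (3).
Divide through and combine into a single rational function.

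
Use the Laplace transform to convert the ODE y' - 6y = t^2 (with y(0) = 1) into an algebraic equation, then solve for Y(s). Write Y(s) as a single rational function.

Y(s) = (s^3 + 2)/(s^4 - 6*s^3)

Laplace-transform each side.
With L{y'} = sY - y(0) = sY - 1: the LHS transforms to (s - 6)Y - (1).
The right side is L{t^2} = 2/s^3.
So (s - 6)Y = 2/s^3 + (1).
Solve for Y(s) and write it as one ratio of polynomials.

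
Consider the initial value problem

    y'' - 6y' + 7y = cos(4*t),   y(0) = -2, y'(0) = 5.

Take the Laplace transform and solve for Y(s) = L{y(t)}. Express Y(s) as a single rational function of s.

Take the Laplace transform of both sides.
The derivative rules (L{y''} = s^2 Y - s·y(0) - y'(0) and L{y'} = sY - y(0), with y(0) = -2, y'(0) = 5) turn the left side into (s^2 - 6*s + 7)Y - (-2*s + 17).
The right side is L{cos(4*t)} = s/(s^2 + 16).
So (s^2 - 6*s + 7)Y = s/(s^2 + 16) + (-2*s + 17).
Isolate Y and clear denominators.

Y(s) = (-2*s^3 + 17*s^2 - 31*s + 272)/(s^4 - 6*s^3 + 23*s^2 - 96*s + 112)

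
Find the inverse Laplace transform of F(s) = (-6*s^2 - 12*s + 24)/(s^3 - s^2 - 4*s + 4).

-6*exp(2*t) - 2*exp(t) + 2*exp(-2*t)

Factor the denominator: s^3 - s^2 - 4*s + 4 = (s - 2)*(s - 1)*(s + 2).
Partial fraction decomposition gives [-2/(s - 1)] + [-6/(s - 2)] + [2/(s + 2)].
Invert each term: -2/(s - 1) ↔ -2e^(t); -6/(s - 2) ↔ -6e^(2t); 2/(s + 2) ↔ 2e^(-2t).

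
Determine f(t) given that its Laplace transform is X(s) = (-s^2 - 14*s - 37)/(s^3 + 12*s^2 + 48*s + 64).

Factor the denominator: s^3 + 12*s^2 + 48*s + 64 = (s + 4)^3.
Partial fraction decomposition gives [-1/(s + 4)] + [-6/(s + 4)^2] + [3/(s + 4)^3].
Invert each term: -1/(s + 4) ↔ -e^(-4t); -6/(s + 4)^2 ↔ -6t·e^(-4t); 3/(s + 4)^3 ↔ (3/2)t^2·e^(-4t).

f(t) = 3*t^2*exp(-4*t)/2 - 6*t*exp(-4*t) - exp(-4*t)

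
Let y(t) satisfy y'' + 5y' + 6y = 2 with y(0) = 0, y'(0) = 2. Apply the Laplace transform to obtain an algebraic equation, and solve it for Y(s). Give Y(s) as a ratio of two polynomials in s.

Take the Laplace transform of both sides.
The derivative rules (L{y''} = s^2 Y - s·y(0) - y'(0) and L{y'} = sY - y(0), with y(0) = 0, y'(0) = 2) turn the left side into (s^2 + 5*s + 6)Y - (2).
The right side is L{2} = 2/s.
So (s^2 + 5*s + 6)Y = 2/s + (2).
Divide through and combine into a single rational function.

Y(s) = (2*s + 2)/(s^3 + 5*s^2 + 6*s)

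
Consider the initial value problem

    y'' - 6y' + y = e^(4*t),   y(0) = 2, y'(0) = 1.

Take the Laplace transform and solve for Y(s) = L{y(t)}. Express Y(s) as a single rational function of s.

Y(s) = (2*s^2 - 19*s + 45)/(s^3 - 10*s^2 + 25*s - 4)

Take the Laplace transform of both sides.
Using L{y''} = s^2 Y - s·y(0) - y'(0) and L{y'} = sY - y(0), with y(0) = 2, y'(0) = 1, the left side becomes (s^2 - 6*s + 1)Y - (2*s - 11).
The right side is L{e^(4*t)} = 1/(s - 4).
So (s^2 - 6*s + 1)Y = 1/(s - 4) + (2*s - 11).
Isolate Y and clear denominators.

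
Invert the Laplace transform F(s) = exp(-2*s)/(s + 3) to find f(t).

f(t) = Heaviside(t - 2)*(exp(-3*t + 6))

The factor e^(-2s) signals a time shift by c = 2 (second shifting theorem).
L{e^(-3t)} = 1/(s + 3), so L^-1{1/(s + 3)} = exp(-3*t).
Hence the inverse is u(t - 2) times that function evaluated at t - 2.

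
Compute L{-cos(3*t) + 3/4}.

-s/(s^2 + 9) + 3/(4*s)

The transform is linear, so treat each term independently.
(-1)·[L{cos(3t)} = s/(s^2 + 9)]; L{3/4} = (3/4)/s.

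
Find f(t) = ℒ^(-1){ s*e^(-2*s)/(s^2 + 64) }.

f(t) = Heaviside(t - 2)*(cos(8*t - 16))

The factor e^(-2s) signals a time shift by c = 2 (second shifting theorem).
L{cos(8t)} = s/(s^2 + 64), so L^-1{s/(s^2 + 64)} = cos(8*t).
Hence the inverse is u(t - 2) times that function evaluated at t - 2.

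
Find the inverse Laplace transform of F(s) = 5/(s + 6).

5*exp(-6*t)

Since L{e^(-6t)} = 1/(s + 6), the inverse is e^(-6*t), scaled by 5.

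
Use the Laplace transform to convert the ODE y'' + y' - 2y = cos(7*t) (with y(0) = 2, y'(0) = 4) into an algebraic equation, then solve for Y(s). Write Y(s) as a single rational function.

Y(s) = (2*s^3 + 6*s^2 + 99*s + 294)/(s^4 + s^3 + 47*s^2 + 49*s - 98)

Laplace-transform each side.
The derivative rules (L{y''} = s^2 Y - s·y(0) - y'(0) and L{y'} = sY - y(0), with y(0) = 2, y'(0) = 4) turn the left side into (s^2 + s - 2)Y - (2*s + 6).
The right side is L{cos(7*t)} = s/(s^2 + 49).
So (s^2 + s - 2)Y = s/(s^2 + 49) + (2*s + 6).
Divide through and combine into a single rational function.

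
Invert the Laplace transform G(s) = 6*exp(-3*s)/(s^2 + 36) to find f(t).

f(t) = Heaviside(t - 3)*(sin(6*t - 18))

The factor e^(-3s) signals a time shift by c = 3 (second shifting theorem).
L{sin(6t)} = 6/(s^2 + 36), so L^-1{6/(s^2 + 36)} = sin(6*t).
Hence the inverse is u(t - 3) times that function evaluated at t - 3.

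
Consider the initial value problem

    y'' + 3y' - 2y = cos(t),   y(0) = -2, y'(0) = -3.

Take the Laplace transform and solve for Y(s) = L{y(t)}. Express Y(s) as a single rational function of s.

Y(s) = (-2*s^3 - 9*s^2 - s - 9)/(s^4 + 3*s^3 - s^2 + 3*s - 2)

Apply the Laplace transform to the equation.
Using L{y''} = s^2 Y - s·y(0) - y'(0) and L{y'} = sY - y(0), with y(0) = -2, y'(0) = -3, the left side becomes (s^2 + 3*s - 2)Y - (-2*s - 9).
The right side is L{cos(t)} = s/(s^2 + 1).
So (s^2 + 3*s - 2)Y = s/(s^2 + 1) + (-2*s - 9).
Solve for Y(s) and write it as one ratio of polynomials.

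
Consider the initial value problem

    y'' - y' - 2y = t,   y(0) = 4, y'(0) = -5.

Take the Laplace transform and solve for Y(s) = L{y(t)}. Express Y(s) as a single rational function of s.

Laplace-transform each side.
With L{y''} = s^2 Y - s·y(0) - y'(0) and L{y'} = sY - y(0), with y(0) = 4, y'(0) = -5: the LHS transforms to (s^2 - s - 2)Y - (4*s - 9).
The right side is L{t} = s^(-2).
So (s^2 - s - 2)Y = s^(-2) + (4*s - 9).
Solve for Y(s) and write it as one ratio of polynomials.

Y(s) = (4*s^3 - 9*s^2 + 1)/(s^4 - s^3 - 2*s^2)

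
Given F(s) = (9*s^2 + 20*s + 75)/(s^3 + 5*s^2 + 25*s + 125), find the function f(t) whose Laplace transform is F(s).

Factor the denominator: s^3 + 5*s^2 + 25*s + 125 = (s + 5)*(s^2 + 25).
Partial fraction decomposition gives [4/(s + 5)] + [5*s/(s^2 + 25)] + [-5/(s^2 + 25)].
Invert each term: 4/(s + 5) ↔ 4e^(-5t); 5·s/(s^2 + 25) ↔ 5cos(5t); -1·5/(s^2 + 25) ↔ -sin(5t).

f(t) = -sin(5*t) + 5*cos(5*t) + 4*exp(-5*t)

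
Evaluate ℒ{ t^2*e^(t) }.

L{t^2} = 2!/s^3 = 2/s^3.
By the first shifting theorem, multiplying by e^(t) replaces s with s - 1.

2/(s - 1)^3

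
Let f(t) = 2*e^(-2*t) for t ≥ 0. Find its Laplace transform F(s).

F(s) = 2/(s + 2)

L{2} = 2/s.
By the first shifting theorem, multiplying by e^(-2t) replaces s with s + 2.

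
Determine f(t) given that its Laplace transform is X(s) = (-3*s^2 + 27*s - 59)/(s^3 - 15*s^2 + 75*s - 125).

f(t) = t^2*exp(5*t)/2 - 3*t*exp(5*t) - 3*exp(5*t)

Factor the denominator: s^3 - 15*s^2 + 75*s - 125 = (s - 5)^3.
Partial fraction decomposition gives [-3/(s - 5)] + [-3/(s - 5)^2] + [(s - 5)^(-3)].
Invert each term: -3/(s - 5) ↔ -3e^(5t); -3/(s - 5)^2 ↔ -3t·e^(5t); 1/(s - 5)^3 ↔ (1/2)t^2·e^(5t).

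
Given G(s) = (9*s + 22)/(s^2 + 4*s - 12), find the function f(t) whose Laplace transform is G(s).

Factor the denominator: s^2 + 4*s - 12 = (s - 2)*(s + 6).
Partial fraction decomposition gives [4/(s + 6)] + [5/(s - 2)].
Invert each term: 4/(s + 6) ↔ 4e^(-6t); 5/(s - 2) ↔ 5e^(2t).

f(t) = 5*exp(2*t) + 4*exp(-6*t)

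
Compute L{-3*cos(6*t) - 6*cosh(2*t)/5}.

-3*s/(s^2 + 36) - 6*s/(5*(s^2 - 4))

The transform is linear, so treat each term independently.
(-3)·[L{cos(6t)} = s/(s^2 + 36)]; (-6/5)·[L{cosh(2t)} = s/(s^2 - 4)].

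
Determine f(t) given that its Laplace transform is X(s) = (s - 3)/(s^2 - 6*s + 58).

Rewrite the denominator: s^2 - 6*s + 58 = (s - 3)^2 + 49.
The form in (s - 3) signals a first-shifting-theorem factor e^(3t).
Since L{cos(7t)} = s/(s^2 + 49), the inverse is e^(3*t)*cos(7*t).

f(t) = exp(3*t)*cos(7*t)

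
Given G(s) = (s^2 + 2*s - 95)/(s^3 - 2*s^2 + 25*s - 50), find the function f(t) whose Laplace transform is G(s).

f(t) = -3*exp(2*t) + 2*sin(5*t) + 4*cos(5*t)

Factor the denominator: s^3 - 2*s^2 + 25*s - 50 = (s - 2)*(s^2 + 25).
Partial fraction decomposition gives [-3/(s - 2)] + [4*s/(s^2 + 25)] + [10/(s^2 + 25)].
Invert each term: -3/(s - 2) ↔ -3e^(2t); 4·s/(s^2 + 25) ↔ 4cos(5t); 2·5/(s^2 + 25) ↔ 2sin(5t).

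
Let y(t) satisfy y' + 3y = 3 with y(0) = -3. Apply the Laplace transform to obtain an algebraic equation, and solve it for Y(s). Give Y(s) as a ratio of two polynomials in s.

Y(s) = (-3*s + 3)/(s^2 + 3*s)

Take the Laplace transform of both sides.
The derivative rules (L{y'} = sY - y(0) = sY - (-3)) turn the left side into (s + 3)Y - (-3).
The right side is L{3} = 3/s.
So (s + 3)Y = 3/s + (-3).
Solve for Y(s) and write it as one ratio of polynomials.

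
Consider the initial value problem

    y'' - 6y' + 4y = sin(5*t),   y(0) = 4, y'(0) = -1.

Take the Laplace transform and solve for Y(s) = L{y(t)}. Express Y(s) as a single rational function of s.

Y(s) = (4*s^3 - 25*s^2 + 100*s - 620)/(s^4 - 6*s^3 + 29*s^2 - 150*s + 100)

Laplace-transform each side.
With L{y''} = s^2 Y - s·y(0) - y'(0) and L{y'} = sY - y(0), with y(0) = 4, y'(0) = -1: the LHS transforms to (s^2 - 6*s + 4)Y - (4*s - 25).
The right side is L{sin(5*t)} = 5/(s^2 + 25).
So (s^2 - 6*s + 4)Y = 5/(s^2 + 25) + (4*s - 25).
Divide through and combine into a single rational function.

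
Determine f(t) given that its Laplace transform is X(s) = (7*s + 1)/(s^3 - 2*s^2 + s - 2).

Factor the denominator: s^3 - 2*s^2 + s - 2 = (s - 2)*(s^2 + 1).
Partial fraction decomposition gives [3/(s - 2)] + [-3*s/(s^2 + 1)] + [1/(s^2 + 1)].
Invert each term: 3/(s - 2) ↔ 3e^(2t); -3·s/(s^2 + 1) ↔ -3cos(t); 1·1/(s^2 + 1) ↔ sin(t).

f(t) = 3*exp(2*t) + sin(t) - 3*cos(t)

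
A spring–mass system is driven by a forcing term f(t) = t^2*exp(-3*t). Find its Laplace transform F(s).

F(s) = 2/(s + 3)^3

L{e^(-3t)} = 1/(s + 3).
Then apply L{t^2·g(t)} = (-1)^2 d^2/ds^2[G(s)] with G(s) = 1/(s + 3):
differentiating 2 times and applying the sign gives 2/(s + 3)^3.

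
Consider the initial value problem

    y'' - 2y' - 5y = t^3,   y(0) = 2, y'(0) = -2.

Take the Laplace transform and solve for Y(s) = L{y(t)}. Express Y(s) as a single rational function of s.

Transform both sides with L{·}.
The derivative rules (L{y''} = s^2 Y - s·y(0) - y'(0) and L{y'} = sY - y(0), with y(0) = 2, y'(0) = -2) turn the left side into (s^2 - 2*s - 5)Y - (2*s - 6).
The right side is L{t^3} = 6/s^4.
So (s^2 - 2*s - 5)Y = 6/s^4 + (2*s - 6).
Divide through and combine into a single rational function.

Y(s) = (2*s^5 - 6*s^4 + 6)/(s^6 - 2*s^5 - 5*s^4)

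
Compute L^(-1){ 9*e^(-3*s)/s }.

Heaviside(t - 3)*(9)

The factor e^(-3s) signals a time shift by c = 3 (second shifting theorem).
L{9} = 9/s, so L^-1{9/s} = 9.
Hence the inverse is u(t - 3) times that function evaluated at t - 3.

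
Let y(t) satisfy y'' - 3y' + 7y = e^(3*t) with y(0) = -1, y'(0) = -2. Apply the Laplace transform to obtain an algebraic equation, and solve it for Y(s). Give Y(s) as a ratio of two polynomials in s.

Y(s) = (-s^2 + 4*s - 2)/(s^3 - 6*s^2 + 16*s - 21)

Laplace-transform each side.
Using L{y''} = s^2 Y - s·y(0) - y'(0) and L{y'} = sY - y(0), with y(0) = -1, y'(0) = -2, the left side becomes (s^2 - 3*s + 7)Y - (-s + 1).
The right side is L{e^(3*t)} = 1/(s - 3).
So (s^2 - 3*s + 7)Y = 1/(s - 3) + (-s + 1).
Solve for Y(s) and write it as one ratio of polynomials.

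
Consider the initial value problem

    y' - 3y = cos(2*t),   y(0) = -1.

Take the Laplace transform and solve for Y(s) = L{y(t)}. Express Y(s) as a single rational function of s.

Laplace-transform each side.
The derivative rules (L{y'} = sY - y(0) = sY - (-1)) turn the left side into (s - 3)Y - (-1).
The right side is L{cos(2*t)} = s/(s^2 + 4).
So (s - 3)Y = s/(s^2 + 4) + (-1).
Solve for Y(s) and write it as one ratio of polynomials.

Y(s) = (-s^2 + s - 4)/(s^3 - 3*s^2 + 4*s - 12)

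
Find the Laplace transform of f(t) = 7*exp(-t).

7/(s + 1)

L{7} = 7/s.
By the first shifting theorem, multiplying by e^(-t) replaces s with s + 1.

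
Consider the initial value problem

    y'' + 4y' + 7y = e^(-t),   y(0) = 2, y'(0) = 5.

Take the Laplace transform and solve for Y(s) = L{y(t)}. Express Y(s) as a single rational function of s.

Apply the Laplace transform to the equation.
With L{y''} = s^2 Y - s·y(0) - y'(0) and L{y'} = sY - y(0), with y(0) = 2, y'(0) = 5: the LHS transforms to (s^2 + 4*s + 7)Y - (2*s + 13).
The right side is L{e^(-t)} = 1/(s + 1).
So (s^2 + 4*s + 7)Y = 1/(s + 1) + (2*s + 13).
Isolate Y and clear denominators.

Y(s) = (2*s^2 + 15*s + 14)/(s^3 + 5*s^2 + 11*s + 7)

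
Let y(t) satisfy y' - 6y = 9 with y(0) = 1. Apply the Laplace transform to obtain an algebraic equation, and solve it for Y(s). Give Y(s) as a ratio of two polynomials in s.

Y(s) = (s + 9)/(s^2 - 6*s)

Transform both sides with L{·}.
Using L{y'} = sY - y(0) = sY - 1, the left side becomes (s - 6)Y - (1).
The right side is L{9} = 9/s.
So (s - 6)Y = 9/s + (1).
Divide through and combine into a single rational function.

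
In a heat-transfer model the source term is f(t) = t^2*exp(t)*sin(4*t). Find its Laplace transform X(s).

X(s) = 8*(3*s^2 - 6*s - 13)/(s^2 - 2*s + 17)^3

L{sin(4t)} = 4/(s^2 + 16).
Multiplying by e^(t) shifts s → s - 1, so L{exp(t)*sin(4*t)} = 4/((s - 1)^2 + 16).
Then apply L{t^2·g(t)} = (-1)^2 d^2/ds^2[G(s)] with G(s) = 4/((s - 1)^2 + 16):
differentiating 2 times and applying the sign gives 8*(3*s^2 - 6*s - 13)/(s^2 - 2*s + 17)^3.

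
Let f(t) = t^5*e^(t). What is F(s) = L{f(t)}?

L{t^5} = 5!/s^6 = 120/s^6.
By the first shifting theorem, multiplying by e^(t) replaces s with s - 1.

F(s) = 120/(s - 1)^6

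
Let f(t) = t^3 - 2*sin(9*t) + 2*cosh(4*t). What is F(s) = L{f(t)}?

By linearity of the Laplace transform, transform each term separately.
(-2)·[L{sin(9t)} = 9/(s^2 + 81)]; L{t^3} = 3!/s^4 = 6/s^4; (2)·[L{cosh(4t)} = s/(s^2 - 16)].

F(s) = 2*s/(s^2 - 16) - 18/(s^2 + 81) + 6/s^4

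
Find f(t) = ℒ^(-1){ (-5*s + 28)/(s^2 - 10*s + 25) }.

Factor the denominator: s^2 - 10*s + 25 = (s - 5)^2.
Partial fraction decomposition gives [-5/(s - 5)] + [3/(s - 5)^2].
Invert each term: -5/(s - 5) ↔ -5e^(5t); 3/(s - 5)^2 ↔ 3t·e^(5t).

f(t) = 3*t*exp(5*t) - 5*exp(5*t)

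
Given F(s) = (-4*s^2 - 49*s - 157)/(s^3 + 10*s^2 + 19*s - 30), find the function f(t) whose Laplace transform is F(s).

f(t) = -5*exp(t) + 2*exp(-5*t) - exp(-6*t)

Factor the denominator: s^3 + 10*s^2 + 19*s - 30 = (s - 1)*(s + 5)*(s + 6).
Partial fraction decomposition gives [-1/(s + 6)] + [2/(s + 5)] + [-5/(s - 1)].
Invert each term: -1/(s + 6) ↔ -e^(-6t); 2/(s + 5) ↔ 2e^(-5t); -5/(s - 1) ↔ -5e^(t).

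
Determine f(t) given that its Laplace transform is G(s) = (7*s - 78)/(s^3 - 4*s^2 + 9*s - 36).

Factor the denominator: s^3 - 4*s^2 + 9*s - 36 = (s - 4)*(s^2 + 9).
Partial fraction decomposition gives [-2/(s - 4)] + [2*s/(s^2 + 9)] + [15/(s^2 + 9)].
Invert each term: -2/(s - 4) ↔ -2e^(4t); 2·s/(s^2 + 9) ↔ 2cos(3t); 5·3/(s^2 + 9) ↔ 5sin(3t).

f(t) = -2*exp(4*t) + 5*sin(3*t) + 2*cos(3*t)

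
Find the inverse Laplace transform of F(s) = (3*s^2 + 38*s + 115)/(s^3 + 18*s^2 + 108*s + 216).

-5*t^2*exp(-6*t)/2 + 2*t*exp(-6*t) + 3*exp(-6*t)

Factor the denominator: s^3 + 18*s^2 + 108*s + 216 = (s + 6)^3.
Partial fraction decomposition gives [3/(s + 6)] + [2/(s + 6)^2] + [-5/(s + 6)^3].
Invert each term: 3/(s + 6) ↔ 3e^(-6t); 2/(s + 6)^2 ↔ 2t·e^(-6t); -5/(s + 6)^3 ↔ (-5/2)t^2·e^(-6t).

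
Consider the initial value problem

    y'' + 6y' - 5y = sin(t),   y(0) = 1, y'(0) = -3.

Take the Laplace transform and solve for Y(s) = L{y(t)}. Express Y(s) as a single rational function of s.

Transform both sides with L{·}.
With L{y''} = s^2 Y - s·y(0) - y'(0) and L{y'} = sY - y(0), with y(0) = 1, y'(0) = -3: the LHS transforms to (s^2 + 6*s - 5)Y - (s + 3).
The right side is L{sin(t)} = 1/(s^2 + 1).
So (s^2 + 6*s - 5)Y = 1/(s^2 + 1) + (s + 3).
Solve for Y(s) and write it as one ratio of polynomials.

Y(s) = (s^3 + 3*s^2 + s + 4)/(s^4 + 6*s^3 - 4*s^2 + 6*s - 5)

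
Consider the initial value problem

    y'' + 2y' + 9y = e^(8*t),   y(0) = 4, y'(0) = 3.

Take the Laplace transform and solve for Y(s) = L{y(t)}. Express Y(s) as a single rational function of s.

Take the Laplace transform of both sides.
Using L{y''} = s^2 Y - s·y(0) - y'(0) and L{y'} = sY - y(0), with y(0) = 4, y'(0) = 3, the left side becomes (s^2 + 2*s + 9)Y - (4*s + 11).
The right side is L{e^(8*t)} = 1/(s - 8).
So (s^2 + 2*s + 9)Y = 1/(s - 8) + (4*s + 11).
Solve for Y(s) and write it as one ratio of polynomials.

Y(s) = (4*s^2 - 21*s - 87)/(s^3 - 6*s^2 - 7*s - 72)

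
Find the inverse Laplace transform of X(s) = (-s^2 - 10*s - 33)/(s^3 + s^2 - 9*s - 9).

Factor the denominator: s^3 + s^2 - 9*s - 9 = (s - 3)*(s + 1)*(s + 3).
Partial fraction decomposition gives [3/(s + 1)] + [-1/(s + 3)] + [-3/(s - 3)].
Invert each term: 3/(s + 1) ↔ 3e^(-t); -1/(s + 3) ↔ -e^(-3t); -3/(s - 3) ↔ -3e^(3t).

-3*exp(3*t) + 3*exp(-t) - exp(-3*t)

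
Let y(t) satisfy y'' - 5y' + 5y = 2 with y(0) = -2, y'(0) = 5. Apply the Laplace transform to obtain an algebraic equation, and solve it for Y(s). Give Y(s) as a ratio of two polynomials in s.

Y(s) = (-2*s^2 + 15*s + 2)/(s^3 - 5*s^2 + 5*s)

Laplace-transform each side.
Using L{y''} = s^2 Y - s·y(0) - y'(0) and L{y'} = sY - y(0), with y(0) = -2, y'(0) = 5, the left side becomes (s^2 - 5*s + 5)Y - (-2*s + 15).
The right side is L{2} = 2/s.
So (s^2 - 5*s + 5)Y = 2/s + (-2*s + 15).
Isolate Y and clear denominators.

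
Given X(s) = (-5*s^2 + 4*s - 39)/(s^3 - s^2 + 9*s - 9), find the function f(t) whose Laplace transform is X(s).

f(t) = -4*exp(t) + sin(3*t) - cos(3*t)

Factor the denominator: s^3 - s^2 + 9*s - 9 = (s - 1)*(s^2 + 9).
Partial fraction decomposition gives [-4/(s - 1)] + [-s/(s^2 + 9)] + [3/(s^2 + 9)].
Invert each term: -4/(s - 1) ↔ -4e^(t); -1·s/(s^2 + 9) ↔ -cos(3t); 1·3/(s^2 + 9) ↔ sin(3t).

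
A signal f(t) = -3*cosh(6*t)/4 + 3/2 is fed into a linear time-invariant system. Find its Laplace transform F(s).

By linearity of the Laplace transform, transform each term separately.
L{3/2} = (3/2)/s; (-3/4)·[L{cosh(6t)} = s/(s^2 - 36)].

F(s) = -3*s/(4*(s^2 - 36)) + 3/(2*s)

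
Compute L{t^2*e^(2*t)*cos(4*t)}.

L{cos(4t)} = s/(s^2 + 16).
Multiplying by e^(2t) shifts s → s - 2, so L{e^(2*t)*cos(4*t)} = (s - 2)/((s - 2)^2 + 16).
Then apply L{t^2·g(t)} = (-1)^2 d^2/ds^2[H(s)] with H(s) = (s - 2)/((s - 2)^2 + 16):
differentiating 2 times and applying the sign gives 2*(s - 2)*(s^2 - 4*s - 44)/(s^2 - 4*s + 20)^3.

2*(s - 2)*(s^2 - 4*s - 44)/(s^2 - 4*s + 20)^3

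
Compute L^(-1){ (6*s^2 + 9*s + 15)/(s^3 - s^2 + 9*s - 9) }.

Factor the denominator: s^3 - s^2 + 9*s - 9 = (s - 1)*(s^2 + 9).
Partial fraction decomposition gives [3/(s - 1)] + [3*s/(s^2 + 9)] + [12/(s^2 + 9)].
Invert each term: 3/(s - 1) ↔ 3e^(t); 3·s/(s^2 + 9) ↔ 3cos(3t); 4·3/(s^2 + 9) ↔ 4sin(3t).

3*exp(t) + 4*sin(3*t) + 3*cos(3*t)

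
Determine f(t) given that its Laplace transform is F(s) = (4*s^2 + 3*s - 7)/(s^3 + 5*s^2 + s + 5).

Factor the denominator: s^3 + 5*s^2 + s + 5 = (s + 5)*(s^2 + 1).
Partial fraction decomposition gives [3/(s + 5)] + [s/(s^2 + 1)] + [-2/(s^2 + 1)].
Invert each term: 3/(s + 5) ↔ 3e^(-5t); 1·s/(s^2 + 1) ↔ cos(t); -2·1/(s^2 + 1) ↔ -2sin(t).

f(t) = -2*sin(t) + cos(t) + 3*exp(-5*t)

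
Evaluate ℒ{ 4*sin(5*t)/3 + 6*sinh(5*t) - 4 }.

The transform is linear, so treat each term independently.
(6)·[L{sinh(5t)} = 5/(s^2 - 25)]; L{-4} = -4/s; (4/3)·[L{sin(5t)} = 5/(s^2 + 25)].

20/(3*(s^2 + 25)) + 30/(s^2 - 25) - 4/s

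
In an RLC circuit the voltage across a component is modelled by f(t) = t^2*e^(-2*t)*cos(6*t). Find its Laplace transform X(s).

X(s) = 2*(s + 2)*(s^2 + 4*s - 104)/(s^2 + 4*s + 40)^3

L{cos(6t)} = s/(s^2 + 36).
Multiplying by e^(-2t) shifts s → s + 2, so L{e^(-2*t)*cos(6*t)} = (s + 2)/((s + 2)^2 + 36).
Then apply L{t^2·g(t)} = (-1)^2 d^2/ds^2[G(s)] with G(s) = (s + 2)/((s + 2)^2 + 36):
differentiating 2 times and applying the sign gives 2*(s + 2)*(s^2 + 4*s - 104)/(s^2 + 4*s + 40)^3.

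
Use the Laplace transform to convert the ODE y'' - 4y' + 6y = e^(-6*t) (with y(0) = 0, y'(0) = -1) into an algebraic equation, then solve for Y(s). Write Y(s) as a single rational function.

Laplace-transform each side.
The derivative rules (L{y''} = s^2 Y - s·y(0) - y'(0) and L{y'} = sY - y(0), with y(0) = 0, y'(0) = -1) turn the left side into (s^2 - 4*s + 6)Y - (-1).
The right side is L{e^(-6*t)} = 1/(s + 6).
So (s^2 - 4*s + 6)Y = 1/(s + 6) + (-1).
Solve for Y(s) and write it as one ratio of polynomials.

Y(s) = (-s - 5)/(s^3 + 2*s^2 - 18*s + 36)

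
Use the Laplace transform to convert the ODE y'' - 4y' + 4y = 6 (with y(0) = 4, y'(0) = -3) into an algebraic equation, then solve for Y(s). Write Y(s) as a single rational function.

Y(s) = (4*s^2 - 19*s + 6)/(s^3 - 4*s^2 + 4*s)

Transform both sides with L{·}.
Using L{y''} = s^2 Y - s·y(0) - y'(0) and L{y'} = sY - y(0), with y(0) = 4, y'(0) = -3, the left side becomes (s^2 - 4*s + 4)Y - (4*s - 19).
The right side is L{6} = 6/s.
So (s^2 - 4*s + 4)Y = 6/s + (4*s - 19).
Isolate Y and clear denominators.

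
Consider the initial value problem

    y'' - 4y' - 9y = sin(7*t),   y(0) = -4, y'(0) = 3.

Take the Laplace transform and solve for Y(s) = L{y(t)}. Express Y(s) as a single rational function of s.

Apply the Laplace transform to the equation.
With L{y''} = s^2 Y - s·y(0) - y'(0) and L{y'} = sY - y(0), with y(0) = -4, y'(0) = 3: the LHS transforms to (s^2 - 4*s - 9)Y - (-4*s + 19).
The right side is L{sin(7*t)} = 7/(s^2 + 49).
So (s^2 - 4*s - 9)Y = 7/(s^2 + 49) + (-4*s + 19).
Isolate Y and clear denominators.

Y(s) = (-4*s^3 + 19*s^2 - 196*s + 938)/(s^4 - 4*s^3 + 40*s^2 - 196*s - 441)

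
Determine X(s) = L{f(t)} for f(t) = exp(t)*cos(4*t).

L{cos(4t)} = s/(s^2 + 16).
By the first shifting theorem, multiplying by e^(t) replaces s with s - 1.

X(s) = (s - 1)/((s - 1)^2 + 16)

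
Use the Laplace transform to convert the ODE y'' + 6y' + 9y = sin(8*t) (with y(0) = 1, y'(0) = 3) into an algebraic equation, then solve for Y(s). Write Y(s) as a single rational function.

Transform both sides with L{·}.
Using L{y''} = s^2 Y - s·y(0) - y'(0) and L{y'} = sY - y(0), with y(0) = 1, y'(0) = 3, the left side becomes (s^2 + 6*s + 9)Y - (s + 9).
The right side is L{sin(8*t)} = 8/(s^2 + 64).
So (s^2 + 6*s + 9)Y = 8/(s^2 + 64) + (s + 9).
Divide through and combine into a single rational function.

Y(s) = (s^3 + 9*s^2 + 64*s + 584)/(s^4 + 6*s^3 + 73*s^2 + 384*s + 576)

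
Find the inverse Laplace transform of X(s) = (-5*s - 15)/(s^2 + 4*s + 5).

-5*exp(-2*t)*sin(t) - 5*exp(-2*t)*cos(t)

Complete the square in the denominator: s^2 + 4*s + 5 = (s + 2)^2 + 1^2.
Split the numerator to match: -5*s - 15 = -5·(s + 2) - 5·1.
Invert each term: -5·(s + 2)/((s + 2)^2 + 1) ↔ -5e^(-2t)cos(t); -5·1/((s + 2)^2 + 1) ↔ -5e^(-2t)sin(t).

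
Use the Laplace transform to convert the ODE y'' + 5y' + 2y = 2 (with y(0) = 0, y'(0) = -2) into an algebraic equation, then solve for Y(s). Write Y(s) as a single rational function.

Y(s) = (-2*s + 2)/(s^3 + 5*s^2 + 2*s)

Take the Laplace transform of both sides.
Using L{y''} = s^2 Y - s·y(0) - y'(0) and L{y'} = sY - y(0), with y(0) = 0, y'(0) = -2, the left side becomes (s^2 + 5*s + 2)Y - (-2).
The right side is L{2} = 2/s.
So (s^2 + 5*s + 2)Y = 2/s + (-2).
Isolate Y and clear denominators.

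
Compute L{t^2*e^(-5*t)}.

L{e^(-5t)} = 1/(s + 5).
Then apply L{t^2·g(t)} = (-1)^2 d^2/ds^2[G(s)] with G(s) = 1/(s + 5):
differentiating 2 times and applying the sign gives 2/(s + 5)^3.

2/(s + 5)^3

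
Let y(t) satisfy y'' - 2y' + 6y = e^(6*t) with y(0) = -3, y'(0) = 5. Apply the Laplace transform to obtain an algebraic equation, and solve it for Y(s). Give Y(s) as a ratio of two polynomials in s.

Laplace-transform each side.
With L{y''} = s^2 Y - s·y(0) - y'(0) and L{y'} = sY - y(0), with y(0) = -3, y'(0) = 5: the LHS transforms to (s^2 - 2*s + 6)Y - (-3*s + 11).
The right side is L{e^(6*t)} = 1/(s - 6).
So (s^2 - 2*s + 6)Y = 1/(s - 6) + (-3*s + 11).
Isolate Y and clear denominators.

Y(s) = (-3*s^2 + 29*s - 65)/(s^3 - 8*s^2 + 18*s - 36)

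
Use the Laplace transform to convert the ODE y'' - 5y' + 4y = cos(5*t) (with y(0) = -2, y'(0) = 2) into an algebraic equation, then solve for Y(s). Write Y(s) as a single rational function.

Y(s) = (-2*s^3 + 12*s^2 - 49*s + 300)/(s^4 - 5*s^3 + 29*s^2 - 125*s + 100)

Transform both sides with L{·}.
The derivative rules (L{y''} = s^2 Y - s·y(0) - y'(0) and L{y'} = sY - y(0), with y(0) = -2, y'(0) = 2) turn the left side into (s^2 - 5*s + 4)Y - (-2*s + 12).
The right side is L{cos(5*t)} = s/(s^2 + 25).
So (s^2 - 5*s + 4)Y = s/(s^2 + 25) + (-2*s + 12).
Isolate Y and clear denominators.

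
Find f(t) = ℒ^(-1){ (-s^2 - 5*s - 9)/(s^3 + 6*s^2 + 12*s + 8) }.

f(t) = -3*t^2*exp(-2*t)/2 - t*exp(-2*t) - exp(-2*t)

Factor the denominator: s^3 + 6*s^2 + 12*s + 8 = (s + 2)^3.
Partial fraction decomposition gives [-1/(s + 2)] + [-1/(s + 2)^2] + [-3/(s + 2)^3].
Invert each term: -1/(s + 2) ↔ -e^(-2t); -1/(s + 2)^2 ↔ -t·e^(-2t); -3/(s + 2)^3 ↔ (-3/2)t^2·e^(-2t).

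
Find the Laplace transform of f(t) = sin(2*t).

L{sin(2t)} = 2/(s^2 + 4).

2/(s^2 + 4)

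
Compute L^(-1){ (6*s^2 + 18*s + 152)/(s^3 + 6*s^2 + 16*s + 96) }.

3*sin(4*t) + cos(4*t) + 5*exp(-6*t)

Factor the denominator: s^3 + 6*s^2 + 16*s + 96 = (s + 6)*(s^2 + 16).
Partial fraction decomposition gives [5/(s + 6)] + [s/(s^2 + 16)] + [12/(s^2 + 16)].
Invert each term: 5/(s + 6) ↔ 5e^(-6t); 1·s/(s^2 + 16) ↔ cos(4t); 3·4/(s^2 + 16) ↔ 3sin(4t).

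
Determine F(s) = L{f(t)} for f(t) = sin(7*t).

F(s) = 7/(s^2 + 49)

L{sin(7t)} = 7/(s^2 + 49).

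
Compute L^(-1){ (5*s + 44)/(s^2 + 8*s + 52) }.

4*exp(-4*t)*sin(6*t) + 5*exp(-4*t)*cos(6*t)

Complete the square in the denominator: s^2 + 8*s + 52 = (s + 4)^2 + 6^2.
Split the numerator to match: 5*s + 44 = 5·(s + 4) + 4·6.
Invert each term: 5·(s + 4)/((s + 4)^2 + 36) ↔ 5e^(-4t)cos(6t); 4·6/((s + 4)^2 + 36) ↔ 4e^(-4t)sin(6t).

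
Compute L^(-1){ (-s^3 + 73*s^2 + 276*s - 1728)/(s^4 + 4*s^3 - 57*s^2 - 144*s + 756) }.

Factor the denominator: s^4 + 4*s^3 - 57*s^2 - 144*s + 756 = (s - 6)*(s - 3)*(s + 6)*(s + 7).
Partial fraction decomposition gives [5/(s - 6)] + [-5/(s + 6)] + [1/(s - 3)] + [-2/(s + 7)].
Invert each term: 5/(s - 6) ↔ 5e^(6t); -5/(s + 6) ↔ -5e^(-6t); 1/(s - 3) ↔ e^(3t); -2/(s + 7) ↔ -2e^(-7t).

5*exp(6*t) + exp(3*t) - 5*exp(-6*t) - 2*exp(-7*t)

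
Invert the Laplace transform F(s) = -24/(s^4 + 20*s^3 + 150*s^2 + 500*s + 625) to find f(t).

f(t) = -4*t^3*exp(-5*t)

Rewrite the denominator: s^4 + 20*s^3 + 150*s^2 + 500*s + 625 = (s + 5)^4.
The form in (s + 5) signals a first-shifting-theorem factor e^(-5t).
Since L{t^3} = 3!/s^4 = 6/s^4, the inverse is t^3*exp(-5*t), scaled by -4.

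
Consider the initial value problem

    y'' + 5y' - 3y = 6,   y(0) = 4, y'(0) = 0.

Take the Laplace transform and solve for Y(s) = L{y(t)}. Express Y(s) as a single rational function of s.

Y(s) = (4*s^2 + 20*s + 6)/(s^3 + 5*s^2 - 3*s)

Transform both sides with L{·}.
Using L{y''} = s^2 Y - s·y(0) - y'(0) and L{y'} = sY - y(0), with y(0) = 4, y'(0) = 0, the left side becomes (s^2 + 5*s - 3)Y - (4*s + 20).
The right side is L{6} = 6/s.
So (s^2 + 5*s - 3)Y = 6/s + (4*s + 20).
Isolate Y and clear denominators.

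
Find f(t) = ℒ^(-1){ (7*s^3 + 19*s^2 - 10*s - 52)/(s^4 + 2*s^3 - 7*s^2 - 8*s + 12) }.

Factor the denominator: s^4 + 2*s^3 - 7*s^2 - 8*s + 12 = (s - 2)*(s - 1)*(s + 2)*(s + 3).
Partial fraction decomposition gives [2/(s + 3)] + [3/(s - 1)] + [3/(s - 2)] + [-1/(s + 2)].
Invert each term: 2/(s + 3) ↔ 2e^(-3t); 3/(s - 1) ↔ 3e^(t); 3/(s - 2) ↔ 3e^(2t); -1/(s + 2) ↔ -e^(-2t).

f(t) = 3*exp(2*t) + 3*exp(t) - exp(-2*t) + 2*exp(-3*t)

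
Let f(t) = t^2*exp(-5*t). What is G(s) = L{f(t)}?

L{e^(-5t)} = 1/(s + 5).
Then apply L{t^2·g(t)} = (-1)^2 d^2/ds^2[H(s)] with H(s) = 1/(s + 5):
differentiating 2 times and applying the sign gives 2/(s + 5)^3.

G(s) = 2/(s + 5)^3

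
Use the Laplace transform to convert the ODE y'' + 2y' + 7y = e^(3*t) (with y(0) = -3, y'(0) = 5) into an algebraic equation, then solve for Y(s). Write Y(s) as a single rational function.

Transform both sides with L{·}.
The derivative rules (L{y''} = s^2 Y - s·y(0) - y'(0) and L{y'} = sY - y(0), with y(0) = -3, y'(0) = 5) turn the left side into (s^2 + 2*s + 7)Y - (-3*s - 1).
The right side is L{e^(3*t)} = 1/(s - 3).
So (s^2 + 2*s + 7)Y = 1/(s - 3) + (-3*s - 1).
Solve for Y(s) and write it as one ratio of polynomials.

Y(s) = (-3*s^2 + 8*s + 4)/(s^3 - s^2 + s - 21)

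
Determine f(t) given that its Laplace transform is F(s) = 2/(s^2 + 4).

f(t) = sin(2*t)

Since L{sin(2t)} = 2/(s^2 + 4), the inverse is sin(2*t).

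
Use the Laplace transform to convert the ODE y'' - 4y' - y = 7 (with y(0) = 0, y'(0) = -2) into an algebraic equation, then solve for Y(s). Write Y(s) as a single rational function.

Laplace-transform each side.
The derivative rules (L{y''} = s^2 Y - s·y(0) - y'(0) and L{y'} = sY - y(0), with y(0) = 0, y'(0) = -2) turn the left side into (s^2 - 4*s - 1)Y - (-2).
The right side is L{7} = 7/s.
So (s^2 - 4*s - 1)Y = 7/s + (-2).
Isolate Y and clear denominators.

Y(s) = (-2*s + 7)/(s^3 - 4*s^2 - s)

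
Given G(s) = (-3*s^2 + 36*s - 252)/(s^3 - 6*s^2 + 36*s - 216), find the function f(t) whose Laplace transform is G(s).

Factor the denominator: s^3 - 6*s^2 + 36*s - 216 = (s - 6)*(s^2 + 36).
Partial fraction decomposition gives [-2/(s - 6)] + [-s/(s^2 + 36)] + [30/(s^2 + 36)].
Invert each term: -2/(s - 6) ↔ -2e^(6t); -1·s/(s^2 + 36) ↔ -cos(6t); 5·6/(s^2 + 36) ↔ 5sin(6t).

f(t) = -2*exp(6*t) + 5*sin(6*t) - cos(6*t)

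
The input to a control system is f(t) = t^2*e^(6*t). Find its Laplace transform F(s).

F(s) = 2/(s - 6)^3

L{e^(6t)} = 1/(s - 6).
Then apply L{t^2·g(t)} = (-1)^2 d^2/ds^2[G(s)] with G(s) = 1/(s - 6):
differentiating 2 times and applying the sign gives 2/(s - 6)^3.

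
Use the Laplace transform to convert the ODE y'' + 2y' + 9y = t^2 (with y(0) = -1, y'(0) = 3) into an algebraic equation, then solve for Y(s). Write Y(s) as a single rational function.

Apply the Laplace transform to the equation.
Using L{y''} = s^2 Y - s·y(0) - y'(0) and L{y'} = sY - y(0), with y(0) = -1, y'(0) = 3, the left side becomes (s^2 + 2*s + 9)Y - (-s + 1).
The right side is L{t^2} = 2/s^3.
So (s^2 + 2*s + 9)Y = 2/s^3 + (-s + 1).
Solve for Y(s) and write it as one ratio of polynomials.

Y(s) = (-s^4 + s^3 + 2)/(s^5 + 2*s^4 + 9*s^3)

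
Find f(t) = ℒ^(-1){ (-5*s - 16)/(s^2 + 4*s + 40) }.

Complete the square in the denominator: s^2 + 4*s + 40 = (s + 2)^2 + 6^2.
Split the numerator to match: -5*s - 16 = -5·(s + 2) - 1·6.
Invert each term: -5·(s + 2)/((s + 2)^2 + 36) ↔ -5e^(-2t)cos(6t); -1·6/((s + 2)^2 + 36) ↔ -e^(-2t)sin(6t).

f(t) = -exp(-2*t)*sin(6*t) - 5*exp(-2*t)*cos(6*t)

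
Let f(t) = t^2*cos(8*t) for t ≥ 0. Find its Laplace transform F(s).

F(s) = 2*s*(s^2 - 192)/(s^2 + 64)^3

L{cos(8t)} = s/(s^2 + 64).
Then apply L{t^2·g(t)} = (-1)^2 d^2/ds^2[G(s)] with G(s) = s/(s^2 + 64):
differentiating 2 times and applying the sign gives 2*s*(s^2 - 192)/(s^2 + 64)^3.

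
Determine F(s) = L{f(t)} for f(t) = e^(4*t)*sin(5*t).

F(s) = 5/((s - 4)^2 + 25)

L{sin(5t)} = 5/(s^2 + 25).
By the first shifting theorem, multiplying by e^(4t) replaces s with s - 4.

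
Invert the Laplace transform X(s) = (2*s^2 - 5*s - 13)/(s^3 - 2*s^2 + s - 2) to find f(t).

Factor the denominator: s^3 - 2*s^2 + s - 2 = (s - 2)*(s^2 + 1).
Partial fraction decomposition gives [-3/(s - 2)] + [5*s/(s^2 + 1)] + [5/(s^2 + 1)].
Invert each term: -3/(s - 2) ↔ -3e^(2t); 5·s/(s^2 + 1) ↔ 5cos(t); 5·1/(s^2 + 1) ↔ 5sin(t).

f(t) = -3*exp(2*t) + 5*sin(t) + 5*cos(t)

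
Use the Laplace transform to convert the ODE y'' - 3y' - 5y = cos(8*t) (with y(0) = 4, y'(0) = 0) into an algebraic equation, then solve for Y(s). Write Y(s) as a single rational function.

Take the Laplace transform of both sides.
With L{y''} = s^2 Y - s·y(0) - y'(0) and L{y'} = sY - y(0), with y(0) = 4, y'(0) = 0: the LHS transforms to (s^2 - 3*s - 5)Y - (4*s - 12).
The right side is L{cos(8*t)} = s/(s^2 + 64).
So (s^2 - 3*s - 5)Y = s/(s^2 + 64) + (4*s - 12).
Solve for Y(s) and write it as one ratio of polynomials.

Y(s) = (4*s^3 - 12*s^2 + 257*s - 768)/(s^4 - 3*s^3 + 59*s^2 - 192*s - 320)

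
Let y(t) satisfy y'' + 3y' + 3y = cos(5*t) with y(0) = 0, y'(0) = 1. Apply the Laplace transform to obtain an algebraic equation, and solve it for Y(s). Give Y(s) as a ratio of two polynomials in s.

Laplace-transform each side.
Using L{y''} = s^2 Y - s·y(0) - y'(0) and L{y'} = sY - y(0), with y(0) = 0, y'(0) = 1, the left side becomes (s^2 + 3*s + 3)Y - (1).
The right side is L{cos(5*t)} = s/(s^2 + 25).
So (s^2 + 3*s + 3)Y = s/(s^2 + 25) + (1).
Divide through and combine into a single rational function.

Y(s) = (s^2 + s + 25)/(s^4 + 3*s^3 + 28*s^2 + 75*s + 75)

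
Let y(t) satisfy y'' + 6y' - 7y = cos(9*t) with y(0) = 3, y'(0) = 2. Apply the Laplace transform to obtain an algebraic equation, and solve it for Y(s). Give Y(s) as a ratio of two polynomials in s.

Y(s) = (3*s^3 + 20*s^2 + 244*s + 1620)/(s^4 + 6*s^3 + 74*s^2 + 486*s - 567)

Apply the Laplace transform to the equation.
With L{y''} = s^2 Y - s·y(0) - y'(0) and L{y'} = sY - y(0), with y(0) = 3, y'(0) = 2: the LHS transforms to (s^2 + 6*s - 7)Y - (3*s + 20).
The right side is L{cos(9*t)} = s/(s^2 + 81).
So (s^2 + 6*s - 7)Y = s/(s^2 + 81) + (3*s + 20).
Divide through and combine into a single rational function.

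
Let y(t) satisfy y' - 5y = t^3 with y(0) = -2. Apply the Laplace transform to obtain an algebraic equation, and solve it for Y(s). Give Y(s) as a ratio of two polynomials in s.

Transform both sides with L{·}.
With L{y'} = sY - y(0) = sY - (-2): the LHS transforms to (s - 5)Y - (-2).
The right side is L{t^3} = 6/s^4.
So (s - 5)Y = 6/s^4 + (-2).
Isolate Y and clear denominators.

Y(s) = (-2*s^4 + 6)/(s^5 - 5*s^4)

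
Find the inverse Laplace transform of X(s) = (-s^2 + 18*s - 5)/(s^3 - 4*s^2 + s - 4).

3*exp(4*t) + 2*sin(t) - 4*cos(t)

Factor the denominator: s^3 - 4*s^2 + s - 4 = (s - 4)*(s^2 + 1).
Partial fraction decomposition gives [3/(s - 4)] + [-4*s/(s^2 + 1)] + [2/(s^2 + 1)].
Invert each term: 3/(s - 4) ↔ 3e^(4t); -4·s/(s^2 + 1) ↔ -4cos(t); 2·1/(s^2 + 1) ↔ 2sin(t).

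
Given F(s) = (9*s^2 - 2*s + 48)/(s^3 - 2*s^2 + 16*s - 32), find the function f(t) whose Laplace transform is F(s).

Factor the denominator: s^3 - 2*s^2 + 16*s - 32 = (s - 2)*(s^2 + 16).
Partial fraction decomposition gives [4/(s - 2)] + [5*s/(s^2 + 16)] + [8/(s^2 + 16)].
Invert each term: 4/(s - 2) ↔ 4e^(2t); 5·s/(s^2 + 16) ↔ 5cos(4t); 2·4/(s^2 + 16) ↔ 2sin(4t).

f(t) = 4*exp(2*t) + 2*sin(4*t) + 5*cos(4*t)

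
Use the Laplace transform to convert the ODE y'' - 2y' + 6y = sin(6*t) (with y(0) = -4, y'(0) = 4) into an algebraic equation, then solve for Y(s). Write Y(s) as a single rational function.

Y(s) = (-4*s^3 + 12*s^2 - 144*s + 438)/(s^4 - 2*s^3 + 42*s^2 - 72*s + 216)

Apply the Laplace transform to the equation.
Using L{y''} = s^2 Y - s·y(0) - y'(0) and L{y'} = sY - y(0), with y(0) = -4, y'(0) = 4, the left side becomes (s^2 - 2*s + 6)Y - (-4*s + 12).
The right side is L{sin(6*t)} = 6/(s^2 + 36).
So (s^2 - 2*s + 6)Y = 6/(s^2 + 36) + (-4*s + 12).
Divide through and combine into a single rational function.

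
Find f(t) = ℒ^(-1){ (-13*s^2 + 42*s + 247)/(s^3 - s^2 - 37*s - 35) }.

Factor the denominator: s^3 - s^2 - 37*s - 35 = (s - 7)*(s + 1)*(s + 5).
Partial fraction decomposition gives [-6/(s + 1)] + [-1/(s - 7)] + [-6/(s + 5)].
Invert each term: -6/(s + 1) ↔ -6e^(-t); -1/(s - 7) ↔ -e^(7t); -6/(s + 5) ↔ -6e^(-5t).

f(t) = -exp(7*t) - 6*exp(-t) - 6*exp(-5*t)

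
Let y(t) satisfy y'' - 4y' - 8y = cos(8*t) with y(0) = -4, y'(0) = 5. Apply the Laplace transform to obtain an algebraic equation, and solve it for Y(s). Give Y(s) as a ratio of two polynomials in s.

Y(s) = (-4*s^3 + 21*s^2 - 255*s + 1344)/(s^4 - 4*s^3 + 56*s^2 - 256*s - 512)

Take the Laplace transform of both sides.
The derivative rules (L{y''} = s^2 Y - s·y(0) - y'(0) and L{y'} = sY - y(0), with y(0) = -4, y'(0) = 5) turn the left side into (s^2 - 4*s - 8)Y - (-4*s + 21).
The right side is L{cos(8*t)} = s/(s^2 + 64).
So (s^2 - 4*s - 8)Y = s/(s^2 + 64) + (-4*s + 21).
Divide through and combine into a single rational function.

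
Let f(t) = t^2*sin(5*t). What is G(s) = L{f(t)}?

L{sin(5t)} = 5/(s^2 + 25).
Then apply L{t^2·g(t)} = (-1)^2 d^2/ds^2[H(s)] with H(s) = 5/(s^2 + 25):
differentiating 2 times and applying the sign gives 10*(3*s^2 - 25)/(s^2 + 25)^3.

G(s) = 10*(3*s^2 - 25)/(s^2 + 25)^3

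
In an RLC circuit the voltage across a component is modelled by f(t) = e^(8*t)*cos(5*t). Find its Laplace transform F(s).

L{cos(5t)} = s/(s^2 + 25).
By the first shifting theorem, multiplying by e^(8t) replaces s with s - 8.

F(s) = (s - 8)/((s - 8)^2 + 25)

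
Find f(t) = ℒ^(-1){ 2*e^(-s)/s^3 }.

f(t) = Heaviside(t - 1)*((t - 1)^2)

The factor e^(-s) signals a time shift by c = 1 (second shifting theorem).
L{t^2} = 2!/s^3 = 2/s^3, so L^-1{2/s^3} = t^2.
Hence the inverse is u(t - 1) times that function evaluated at t - 1.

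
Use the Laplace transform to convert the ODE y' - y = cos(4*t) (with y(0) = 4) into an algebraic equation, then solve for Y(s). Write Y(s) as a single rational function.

Apply the Laplace transform to the equation.
With L{y'} = sY - y(0) = sY - 4: the LHS transforms to (s - 1)Y - (4).
The right side is L{cos(4*t)} = s/(s^2 + 16).
So (s - 1)Y = s/(s^2 + 16) + (4).
Solve for Y(s) and write it as one ratio of polynomials.

Y(s) = (4*s^2 + s + 64)/(s^3 - s^2 + 16*s - 16)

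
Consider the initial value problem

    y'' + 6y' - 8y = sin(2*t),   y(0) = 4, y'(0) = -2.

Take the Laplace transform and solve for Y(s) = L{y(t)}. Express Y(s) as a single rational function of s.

Take the Laplace transform of both sides.
The derivative rules (L{y''} = s^2 Y - s·y(0) - y'(0) and L{y'} = sY - y(0), with y(0) = 4, y'(0) = -2) turn the left side into (s^2 + 6*s - 8)Y - (4*s + 22).
The right side is L{sin(2*t)} = 2/(s^2 + 4).
So (s^2 + 6*s - 8)Y = 2/(s^2 + 4) + (4*s + 22).
Divide through and combine into a single rational function.

Y(s) = (4*s^3 + 22*s^2 + 16*s + 90)/(s^4 + 6*s^3 - 4*s^2 + 24*s - 32)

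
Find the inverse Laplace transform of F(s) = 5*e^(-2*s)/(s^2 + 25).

The factor e^(-2s) signals a time shift by c = 2 (second shifting theorem).
L{sin(5t)} = 5/(s^2 + 25), so L^-1{5/(s^2 + 25)} = sin(5*t).
Hence the inverse is u(t - 2) times that function evaluated at t - 2.

Heaviside(t - 2)*(sin(5*t - 10))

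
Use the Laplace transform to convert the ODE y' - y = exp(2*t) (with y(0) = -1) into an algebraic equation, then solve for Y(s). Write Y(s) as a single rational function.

Y(s) = (-s + 3)/(s^2 - 3*s + 2)

Transform both sides with L{·}.
The derivative rules (L{y'} = sY - y(0) = sY - (-1)) turn the left side into (s - 1)Y - (-1).
The right side is L{exp(2*t)} = 1/(s - 2).
So (s - 1)Y = 1/(s - 2) + (-1).
Solve for Y(s) and write it as one ratio of polynomials.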